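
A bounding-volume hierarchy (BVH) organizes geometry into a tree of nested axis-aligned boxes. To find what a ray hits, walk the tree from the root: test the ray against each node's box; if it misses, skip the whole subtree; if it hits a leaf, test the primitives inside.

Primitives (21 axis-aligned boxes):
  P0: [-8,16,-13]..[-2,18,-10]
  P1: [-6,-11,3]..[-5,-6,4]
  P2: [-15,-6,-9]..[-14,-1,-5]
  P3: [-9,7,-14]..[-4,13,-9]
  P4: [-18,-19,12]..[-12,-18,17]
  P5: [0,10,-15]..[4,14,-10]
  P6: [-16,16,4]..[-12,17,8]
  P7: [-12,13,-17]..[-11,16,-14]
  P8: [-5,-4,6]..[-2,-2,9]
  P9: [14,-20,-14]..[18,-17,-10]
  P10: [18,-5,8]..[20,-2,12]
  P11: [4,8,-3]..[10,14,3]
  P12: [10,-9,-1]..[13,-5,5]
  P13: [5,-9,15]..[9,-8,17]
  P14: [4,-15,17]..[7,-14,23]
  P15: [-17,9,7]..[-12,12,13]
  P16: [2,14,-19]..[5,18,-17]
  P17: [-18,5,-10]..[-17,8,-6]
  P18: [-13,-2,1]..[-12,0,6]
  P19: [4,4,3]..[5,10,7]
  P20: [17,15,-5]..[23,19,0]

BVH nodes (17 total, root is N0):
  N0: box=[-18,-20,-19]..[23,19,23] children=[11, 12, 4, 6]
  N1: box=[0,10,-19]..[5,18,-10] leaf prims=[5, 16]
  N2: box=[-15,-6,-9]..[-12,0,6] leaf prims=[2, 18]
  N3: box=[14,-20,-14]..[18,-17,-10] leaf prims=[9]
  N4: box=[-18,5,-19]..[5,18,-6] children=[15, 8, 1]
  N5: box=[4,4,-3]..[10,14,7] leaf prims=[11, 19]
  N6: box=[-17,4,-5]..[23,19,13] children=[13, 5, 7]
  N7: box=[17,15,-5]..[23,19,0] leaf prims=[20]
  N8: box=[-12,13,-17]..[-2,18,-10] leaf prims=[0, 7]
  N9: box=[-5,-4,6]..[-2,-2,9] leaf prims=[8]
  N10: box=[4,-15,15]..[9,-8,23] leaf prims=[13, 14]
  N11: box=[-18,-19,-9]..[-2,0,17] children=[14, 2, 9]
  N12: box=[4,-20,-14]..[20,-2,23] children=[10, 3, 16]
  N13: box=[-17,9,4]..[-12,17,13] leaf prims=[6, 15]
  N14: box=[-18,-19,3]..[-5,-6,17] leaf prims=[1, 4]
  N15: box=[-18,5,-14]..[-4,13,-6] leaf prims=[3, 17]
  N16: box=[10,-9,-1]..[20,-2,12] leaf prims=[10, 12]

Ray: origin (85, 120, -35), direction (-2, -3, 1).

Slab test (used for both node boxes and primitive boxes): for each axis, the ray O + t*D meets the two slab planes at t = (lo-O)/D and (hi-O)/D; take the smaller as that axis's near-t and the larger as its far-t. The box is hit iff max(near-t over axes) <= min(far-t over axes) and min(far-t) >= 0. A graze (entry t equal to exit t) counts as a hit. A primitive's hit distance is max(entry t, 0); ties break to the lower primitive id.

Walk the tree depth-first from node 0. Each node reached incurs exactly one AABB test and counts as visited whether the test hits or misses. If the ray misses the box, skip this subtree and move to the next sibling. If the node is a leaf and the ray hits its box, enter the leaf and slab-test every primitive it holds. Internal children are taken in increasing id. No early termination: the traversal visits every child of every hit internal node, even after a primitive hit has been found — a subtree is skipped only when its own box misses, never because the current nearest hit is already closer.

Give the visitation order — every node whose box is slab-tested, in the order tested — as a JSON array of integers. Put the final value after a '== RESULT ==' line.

Walk:
N0 x:[31,103/2] y:[101/3,140/3] z:[16,58] -> hit [101/3,140/3], descend [4, 6, 11, 12]
  N4 x:[40,103/2] y:[34,115/3] z:[16,29] -> miss, prune
  N6 x:[31,51] y:[101/3,116/3] z:[30,48] -> hit [101/3,116/3], descend [5, 7, 13]
    N5 x:[75/2,81/2] y:[106/3,116/3] z:[32,42] -> hit [75/2,116/3] leaf, test {P11(miss), P19(miss)}
    N7 x:[31,34] y:[101/3,35] z:[30,35] -> hit [101/3,34] leaf, test {P20@t=101/3}
    N13 x:[97/2,51] y:[103/3,37] z:[39,48] -> miss, prune
  N11 x:[87/2,103/2] y:[40,139/3] z:[26,52] -> hit [87/2,139/3], descend [2, 9, 14]
    N2 x:[97/2,50] y:[40,42] z:[26,41] -> miss, prune
    N9 x:[87/2,45] y:[122/3,124/3] z:[41,44] -> miss, prune
    N14 x:[45,103/2] y:[42,139/3] z:[38,52] -> hit [45,139/3] leaf, test {P1(miss), P4(miss)}
  N12 x:[65/2,81/2] y:[122/3,140/3] z:[21,58] -> miss, prune

Visited [0, 4, 6, 5, 7, 13, 11, 2, 9, 14, 12]. Tests: 11 box, 3 leaf. Nearest: P20.

== RESULT ==
[0, 4, 6, 5, 7, 13, 11, 2, 9, 14, 12]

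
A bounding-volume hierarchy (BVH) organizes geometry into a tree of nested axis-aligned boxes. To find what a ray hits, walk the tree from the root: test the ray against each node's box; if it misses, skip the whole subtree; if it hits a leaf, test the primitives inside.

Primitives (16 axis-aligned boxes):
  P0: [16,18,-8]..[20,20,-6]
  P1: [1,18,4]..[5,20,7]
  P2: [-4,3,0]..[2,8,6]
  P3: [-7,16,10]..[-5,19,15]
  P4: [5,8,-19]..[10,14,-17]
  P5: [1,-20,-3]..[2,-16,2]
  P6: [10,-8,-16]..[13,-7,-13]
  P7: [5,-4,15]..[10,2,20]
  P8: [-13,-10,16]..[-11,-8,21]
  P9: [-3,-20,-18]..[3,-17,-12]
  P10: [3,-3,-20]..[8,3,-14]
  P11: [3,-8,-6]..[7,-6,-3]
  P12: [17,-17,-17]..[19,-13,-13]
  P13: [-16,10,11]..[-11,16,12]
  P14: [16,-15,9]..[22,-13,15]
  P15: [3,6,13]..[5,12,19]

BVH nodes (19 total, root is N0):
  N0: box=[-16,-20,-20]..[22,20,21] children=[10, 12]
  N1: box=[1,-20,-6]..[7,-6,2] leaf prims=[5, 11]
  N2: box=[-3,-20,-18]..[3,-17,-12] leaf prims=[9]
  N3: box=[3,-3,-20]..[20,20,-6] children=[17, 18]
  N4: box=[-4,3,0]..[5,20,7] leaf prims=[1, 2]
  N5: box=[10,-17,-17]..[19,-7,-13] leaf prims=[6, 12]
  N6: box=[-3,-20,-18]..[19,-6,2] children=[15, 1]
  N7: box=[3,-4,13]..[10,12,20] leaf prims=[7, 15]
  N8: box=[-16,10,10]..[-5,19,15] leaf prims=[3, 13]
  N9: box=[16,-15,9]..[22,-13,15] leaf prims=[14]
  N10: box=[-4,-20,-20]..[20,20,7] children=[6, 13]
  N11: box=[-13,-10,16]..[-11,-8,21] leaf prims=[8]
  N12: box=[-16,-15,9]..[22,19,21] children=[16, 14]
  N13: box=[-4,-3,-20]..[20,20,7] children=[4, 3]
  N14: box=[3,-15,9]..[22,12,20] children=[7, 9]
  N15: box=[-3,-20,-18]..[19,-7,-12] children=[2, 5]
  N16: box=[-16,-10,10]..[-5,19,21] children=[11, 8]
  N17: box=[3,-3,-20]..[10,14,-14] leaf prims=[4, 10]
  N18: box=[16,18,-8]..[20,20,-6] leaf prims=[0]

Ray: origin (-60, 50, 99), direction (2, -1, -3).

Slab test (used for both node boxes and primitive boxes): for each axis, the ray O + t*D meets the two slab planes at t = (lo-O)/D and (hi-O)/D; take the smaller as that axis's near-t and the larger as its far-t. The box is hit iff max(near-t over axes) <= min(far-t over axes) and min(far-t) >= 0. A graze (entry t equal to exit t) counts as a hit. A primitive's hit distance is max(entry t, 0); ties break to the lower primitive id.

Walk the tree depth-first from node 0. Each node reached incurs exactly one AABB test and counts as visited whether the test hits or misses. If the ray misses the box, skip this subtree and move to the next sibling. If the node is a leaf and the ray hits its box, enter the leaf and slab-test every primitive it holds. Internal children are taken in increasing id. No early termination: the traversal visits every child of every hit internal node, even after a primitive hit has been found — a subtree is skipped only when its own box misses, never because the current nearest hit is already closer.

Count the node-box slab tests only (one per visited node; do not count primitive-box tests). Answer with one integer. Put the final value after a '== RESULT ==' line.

Traverse from the root:
N0 x:[22,41] y:[30,70] z:[26,119/3] -> hit [30,119/3], descend [10, 12]
  N10 x:[28,40] y:[30,70] z:[92/3,119/3] -> hit [92/3,119/3], descend [6, 13]
    N6 x:[57/2,79/2] y:[56,70] z:[97/3,39] -> miss, prune
    N13 x:[28,40] y:[30,53] z:[92/3,119/3] -> hit [92/3,119/3], descend [3, 4]
      N3 x:[63/2,40] y:[30,53] z:[35,119/3] -> hit [35,119/3], descend [17, 18]
        N17 x:[63/2,35] y:[36,53] z:[113/3,119/3] -> miss, prune
        N18 x:[38,40] y:[30,32] z:[35,107/3] -> miss, prune
      N4 x:[28,65/2] y:[30,47] z:[92/3,33] -> hit [92/3,65/2] leaf, test {P1@t=92/3, P2(miss)}
  N12 x:[22,41] y:[31,65] z:[26,30] -> miss, prune

Visited [0, 10, 6, 13, 3, 17, 18, 4, 12]. Tests: 9 box, 1 leaf. Nearest: P1.

== RESULT ==
9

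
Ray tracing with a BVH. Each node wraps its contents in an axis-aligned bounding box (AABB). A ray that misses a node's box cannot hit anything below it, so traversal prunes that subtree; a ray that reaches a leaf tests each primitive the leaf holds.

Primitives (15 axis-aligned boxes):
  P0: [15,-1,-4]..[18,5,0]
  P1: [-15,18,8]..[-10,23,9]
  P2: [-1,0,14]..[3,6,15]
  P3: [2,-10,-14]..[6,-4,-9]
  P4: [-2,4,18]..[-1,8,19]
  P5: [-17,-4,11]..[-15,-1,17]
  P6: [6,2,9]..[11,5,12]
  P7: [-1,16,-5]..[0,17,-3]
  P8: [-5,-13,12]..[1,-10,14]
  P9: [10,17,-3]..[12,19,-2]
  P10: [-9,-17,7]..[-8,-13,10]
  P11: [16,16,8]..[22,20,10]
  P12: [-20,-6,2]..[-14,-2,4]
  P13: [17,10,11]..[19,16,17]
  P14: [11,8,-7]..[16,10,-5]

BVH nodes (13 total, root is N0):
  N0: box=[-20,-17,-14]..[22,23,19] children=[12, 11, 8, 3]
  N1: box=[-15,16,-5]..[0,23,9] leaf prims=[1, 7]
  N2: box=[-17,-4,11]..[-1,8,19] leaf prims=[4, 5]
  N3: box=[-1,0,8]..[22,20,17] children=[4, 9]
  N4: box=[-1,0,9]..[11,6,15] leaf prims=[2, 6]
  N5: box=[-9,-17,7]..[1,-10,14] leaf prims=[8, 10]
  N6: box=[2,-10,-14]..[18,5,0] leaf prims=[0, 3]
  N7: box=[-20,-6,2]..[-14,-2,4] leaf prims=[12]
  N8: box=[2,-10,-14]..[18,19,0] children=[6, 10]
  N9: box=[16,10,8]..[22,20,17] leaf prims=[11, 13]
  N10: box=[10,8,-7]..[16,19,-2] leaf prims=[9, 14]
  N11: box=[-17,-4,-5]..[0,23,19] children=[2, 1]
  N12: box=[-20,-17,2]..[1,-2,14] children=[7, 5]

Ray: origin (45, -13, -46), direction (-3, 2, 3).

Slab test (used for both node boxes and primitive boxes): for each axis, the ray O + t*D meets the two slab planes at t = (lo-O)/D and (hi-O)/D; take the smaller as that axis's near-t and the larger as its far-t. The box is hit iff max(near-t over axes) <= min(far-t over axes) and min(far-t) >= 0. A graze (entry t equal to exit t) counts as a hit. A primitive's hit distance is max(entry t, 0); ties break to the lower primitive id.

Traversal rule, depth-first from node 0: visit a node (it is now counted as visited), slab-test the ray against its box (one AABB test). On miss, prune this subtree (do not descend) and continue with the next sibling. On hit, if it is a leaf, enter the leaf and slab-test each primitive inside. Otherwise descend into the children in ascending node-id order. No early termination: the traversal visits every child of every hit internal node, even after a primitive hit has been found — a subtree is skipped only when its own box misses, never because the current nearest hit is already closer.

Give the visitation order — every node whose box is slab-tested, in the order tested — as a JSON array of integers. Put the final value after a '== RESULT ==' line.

Traverse from the root:
N0 x:[23/3,65/3] y:[-2,18] z:[32/3,65/3] -> hit [32/3,18], descend [3, 8, 11, 12]
  N3 x:[23/3,46/3] y:[13/2,33/2] z:[18,21] -> miss, prune
  N8 x:[9,43/3] y:[3/2,16] z:[32/3,46/3] -> hit [32/3,43/3], descend [6, 10]
    N6 x:[9,43/3] y:[3/2,9] z:[32/3,46/3] -> miss, prune
    N10 x:[29/3,35/3] y:[21/2,16] z:[13,44/3] -> miss, prune
  N11 x:[15,62/3] y:[9/2,18] z:[41/3,65/3] -> hit [15,18], descend [1, 2]
    N1 x:[15,20] y:[29/2,18] z:[41/3,55/3] -> hit [15,18] leaf, test {P1(miss), P7(miss)}
    N2 x:[46/3,62/3] y:[9/2,21/2] z:[19,65/3] -> miss, prune
  N12 x:[44/3,65/3] y:[-2,11/2] z:[16,20] -> miss, prune

Summary -> nodes [0, 3, 8, 6, 10, 11, 1, 2, 12]; box-tests=9; leaf-entries=1; first=miss

== RESULT ==
[0, 3, 8, 6, 10, 11, 1, 2, 12]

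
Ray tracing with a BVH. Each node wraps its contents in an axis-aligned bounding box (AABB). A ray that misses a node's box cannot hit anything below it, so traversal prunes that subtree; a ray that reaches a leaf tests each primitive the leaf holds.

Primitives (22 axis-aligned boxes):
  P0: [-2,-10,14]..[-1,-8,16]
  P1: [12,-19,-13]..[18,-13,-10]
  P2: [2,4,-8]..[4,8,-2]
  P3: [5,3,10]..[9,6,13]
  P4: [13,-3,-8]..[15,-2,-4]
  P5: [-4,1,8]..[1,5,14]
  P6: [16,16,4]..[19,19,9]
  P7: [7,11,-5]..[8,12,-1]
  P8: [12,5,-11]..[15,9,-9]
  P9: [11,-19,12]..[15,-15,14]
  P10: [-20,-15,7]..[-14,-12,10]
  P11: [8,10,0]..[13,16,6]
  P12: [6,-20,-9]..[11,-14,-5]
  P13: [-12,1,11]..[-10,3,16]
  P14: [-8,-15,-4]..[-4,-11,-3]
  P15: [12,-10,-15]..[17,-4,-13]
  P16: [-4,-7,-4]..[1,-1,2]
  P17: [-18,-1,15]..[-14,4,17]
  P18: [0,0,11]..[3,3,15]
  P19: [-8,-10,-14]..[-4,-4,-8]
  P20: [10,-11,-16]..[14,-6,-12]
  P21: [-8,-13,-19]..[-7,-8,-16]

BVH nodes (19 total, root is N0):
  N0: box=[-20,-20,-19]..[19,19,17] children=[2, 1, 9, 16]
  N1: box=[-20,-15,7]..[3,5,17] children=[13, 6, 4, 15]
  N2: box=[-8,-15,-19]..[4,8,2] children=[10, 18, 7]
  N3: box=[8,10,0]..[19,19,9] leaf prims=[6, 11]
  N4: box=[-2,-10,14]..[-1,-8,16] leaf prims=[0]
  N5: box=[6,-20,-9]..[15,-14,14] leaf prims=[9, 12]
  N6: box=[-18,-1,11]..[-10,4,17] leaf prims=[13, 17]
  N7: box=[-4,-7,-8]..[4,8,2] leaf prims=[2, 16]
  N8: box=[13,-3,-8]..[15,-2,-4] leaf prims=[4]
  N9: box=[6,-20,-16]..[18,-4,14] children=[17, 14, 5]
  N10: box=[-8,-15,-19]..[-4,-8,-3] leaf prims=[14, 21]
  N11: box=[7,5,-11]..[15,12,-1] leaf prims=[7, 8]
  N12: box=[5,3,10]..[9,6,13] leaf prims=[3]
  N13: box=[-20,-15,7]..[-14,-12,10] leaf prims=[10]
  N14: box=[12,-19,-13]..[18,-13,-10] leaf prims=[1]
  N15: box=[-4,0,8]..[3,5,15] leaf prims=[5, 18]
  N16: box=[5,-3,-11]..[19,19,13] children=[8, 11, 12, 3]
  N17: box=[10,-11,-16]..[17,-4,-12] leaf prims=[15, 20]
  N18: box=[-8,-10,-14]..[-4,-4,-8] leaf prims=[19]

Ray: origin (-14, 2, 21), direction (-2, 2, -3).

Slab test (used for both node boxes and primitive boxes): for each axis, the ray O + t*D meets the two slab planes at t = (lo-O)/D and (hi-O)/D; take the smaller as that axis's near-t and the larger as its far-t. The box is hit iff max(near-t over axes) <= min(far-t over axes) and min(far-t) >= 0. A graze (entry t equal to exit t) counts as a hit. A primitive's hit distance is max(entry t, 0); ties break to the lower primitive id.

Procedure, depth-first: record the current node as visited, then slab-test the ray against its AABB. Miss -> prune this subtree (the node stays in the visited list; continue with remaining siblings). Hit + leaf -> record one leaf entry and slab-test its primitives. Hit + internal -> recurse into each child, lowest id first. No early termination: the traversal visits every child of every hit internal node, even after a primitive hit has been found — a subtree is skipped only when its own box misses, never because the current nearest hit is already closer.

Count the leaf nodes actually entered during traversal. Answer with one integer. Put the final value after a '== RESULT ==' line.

Trace the traversal:
N0 x:[-33/2,3] y:[-11,17/2] z:[4/3,40/3] -> hit [4/3,3], descend [1, 2, 9, 16]
  N1 x:[-17/2,3] y:[-17/2,3/2] z:[4/3,14/3] -> hit [4/3,3/2], descend [4, 6, 13, 15]
    N4 x:[-13/2,-6] y:[-6,-5] z:[5/3,7/3] -> miss, prune
    N6 x:[-2,2] y:[-3/2,1] z:[4/3,10/3] -> miss, prune
    N13 x:[0,3] y:[-17/2,-7] z:[11/3,14/3] -> miss, prune
    N15 x:[-17/2,-5] y:[-1,3/2] z:[2,13/3] -> miss, prune
  N2 x:[-9,-3] y:[-17/2,3] z:[19/3,40/3] -> miss, prune
  N9 x:[-16,-10] y:[-11,-3] z:[7/3,37/3] -> miss, prune
  N16 x:[-33/2,-19/2] y:[-5/2,17/2] z:[8/3,32/3] -> miss, prune

Summary -> nodes [0, 1, 4, 6, 13, 15, 2, 9, 16]; box-tests=9; leaf-entries=0; first=miss

== RESULT ==
0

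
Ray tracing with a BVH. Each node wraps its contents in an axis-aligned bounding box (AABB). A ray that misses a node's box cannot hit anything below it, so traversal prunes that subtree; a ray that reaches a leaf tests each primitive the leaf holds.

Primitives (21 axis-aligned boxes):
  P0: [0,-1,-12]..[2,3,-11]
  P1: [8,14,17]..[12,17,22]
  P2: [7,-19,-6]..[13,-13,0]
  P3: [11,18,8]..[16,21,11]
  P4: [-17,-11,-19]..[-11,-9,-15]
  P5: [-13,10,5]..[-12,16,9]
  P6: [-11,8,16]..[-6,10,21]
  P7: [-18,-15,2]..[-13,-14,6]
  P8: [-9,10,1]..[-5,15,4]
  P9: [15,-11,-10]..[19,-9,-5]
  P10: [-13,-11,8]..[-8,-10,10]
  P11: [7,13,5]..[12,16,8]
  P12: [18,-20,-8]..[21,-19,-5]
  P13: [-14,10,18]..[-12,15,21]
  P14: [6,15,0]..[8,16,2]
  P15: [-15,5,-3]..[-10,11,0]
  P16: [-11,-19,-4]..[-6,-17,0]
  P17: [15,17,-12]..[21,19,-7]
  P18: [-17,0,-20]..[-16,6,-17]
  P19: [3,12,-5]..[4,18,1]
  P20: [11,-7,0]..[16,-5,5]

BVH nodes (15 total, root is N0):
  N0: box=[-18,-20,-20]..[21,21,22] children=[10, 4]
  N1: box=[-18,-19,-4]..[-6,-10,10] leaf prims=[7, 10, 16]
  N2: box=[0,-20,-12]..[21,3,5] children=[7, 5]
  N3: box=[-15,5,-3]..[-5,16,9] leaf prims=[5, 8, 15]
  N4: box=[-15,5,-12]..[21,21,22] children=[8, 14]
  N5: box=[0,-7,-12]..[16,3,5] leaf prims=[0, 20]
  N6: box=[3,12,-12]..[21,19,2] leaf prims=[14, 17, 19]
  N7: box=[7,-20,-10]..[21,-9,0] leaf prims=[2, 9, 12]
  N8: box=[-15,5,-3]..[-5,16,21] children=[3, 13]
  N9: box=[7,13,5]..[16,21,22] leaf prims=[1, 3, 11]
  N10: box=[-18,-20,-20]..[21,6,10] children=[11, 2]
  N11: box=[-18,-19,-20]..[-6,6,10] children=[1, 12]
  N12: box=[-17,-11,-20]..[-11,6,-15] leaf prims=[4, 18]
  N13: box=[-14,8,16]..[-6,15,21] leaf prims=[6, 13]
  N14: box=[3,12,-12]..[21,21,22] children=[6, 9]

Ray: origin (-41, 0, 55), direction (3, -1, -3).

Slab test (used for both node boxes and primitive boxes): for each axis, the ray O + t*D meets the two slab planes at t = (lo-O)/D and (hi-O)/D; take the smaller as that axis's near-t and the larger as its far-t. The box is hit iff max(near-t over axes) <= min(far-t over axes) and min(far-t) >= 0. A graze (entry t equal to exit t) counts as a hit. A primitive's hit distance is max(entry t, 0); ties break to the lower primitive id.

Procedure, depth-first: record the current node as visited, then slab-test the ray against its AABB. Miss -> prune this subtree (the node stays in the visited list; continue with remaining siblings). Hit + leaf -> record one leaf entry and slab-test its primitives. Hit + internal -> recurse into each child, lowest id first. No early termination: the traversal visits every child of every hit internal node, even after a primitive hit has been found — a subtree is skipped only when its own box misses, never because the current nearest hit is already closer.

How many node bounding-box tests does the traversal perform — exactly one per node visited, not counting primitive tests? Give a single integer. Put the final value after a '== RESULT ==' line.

Traverse from the root:
N0 x:[23/3,62/3] y:[-21,20] z:[11,25] -> hit [11,20], descend [4, 10]
  N4 x:[26/3,62/3] y:[-21,-5] z:[11,67/3] -> miss, prune
  N10 x:[23/3,62/3] y:[-6,20] z:[15,25] -> hit [15,20], descend [2, 11]
    N2 x:[41/3,62/3] y:[-3,20] z:[50/3,67/3] -> hit [50/3,20], descend [5, 7]
      N5 x:[41/3,19] y:[-3,7] z:[50/3,67/3] -> miss, prune
      N7 x:[16,62/3] y:[9,20] z:[55/3,65/3] -> hit [55/3,20] leaf, test {P2(miss), P9(miss), P12@t=20}
    N11 x:[23/3,35/3] y:[-6,19] z:[15,25] -> miss, prune

Visited [0, 4, 10, 2, 5, 7, 11]. Tests: 7 box, 1 leaf. Nearest: P12.

== RESULT ==
7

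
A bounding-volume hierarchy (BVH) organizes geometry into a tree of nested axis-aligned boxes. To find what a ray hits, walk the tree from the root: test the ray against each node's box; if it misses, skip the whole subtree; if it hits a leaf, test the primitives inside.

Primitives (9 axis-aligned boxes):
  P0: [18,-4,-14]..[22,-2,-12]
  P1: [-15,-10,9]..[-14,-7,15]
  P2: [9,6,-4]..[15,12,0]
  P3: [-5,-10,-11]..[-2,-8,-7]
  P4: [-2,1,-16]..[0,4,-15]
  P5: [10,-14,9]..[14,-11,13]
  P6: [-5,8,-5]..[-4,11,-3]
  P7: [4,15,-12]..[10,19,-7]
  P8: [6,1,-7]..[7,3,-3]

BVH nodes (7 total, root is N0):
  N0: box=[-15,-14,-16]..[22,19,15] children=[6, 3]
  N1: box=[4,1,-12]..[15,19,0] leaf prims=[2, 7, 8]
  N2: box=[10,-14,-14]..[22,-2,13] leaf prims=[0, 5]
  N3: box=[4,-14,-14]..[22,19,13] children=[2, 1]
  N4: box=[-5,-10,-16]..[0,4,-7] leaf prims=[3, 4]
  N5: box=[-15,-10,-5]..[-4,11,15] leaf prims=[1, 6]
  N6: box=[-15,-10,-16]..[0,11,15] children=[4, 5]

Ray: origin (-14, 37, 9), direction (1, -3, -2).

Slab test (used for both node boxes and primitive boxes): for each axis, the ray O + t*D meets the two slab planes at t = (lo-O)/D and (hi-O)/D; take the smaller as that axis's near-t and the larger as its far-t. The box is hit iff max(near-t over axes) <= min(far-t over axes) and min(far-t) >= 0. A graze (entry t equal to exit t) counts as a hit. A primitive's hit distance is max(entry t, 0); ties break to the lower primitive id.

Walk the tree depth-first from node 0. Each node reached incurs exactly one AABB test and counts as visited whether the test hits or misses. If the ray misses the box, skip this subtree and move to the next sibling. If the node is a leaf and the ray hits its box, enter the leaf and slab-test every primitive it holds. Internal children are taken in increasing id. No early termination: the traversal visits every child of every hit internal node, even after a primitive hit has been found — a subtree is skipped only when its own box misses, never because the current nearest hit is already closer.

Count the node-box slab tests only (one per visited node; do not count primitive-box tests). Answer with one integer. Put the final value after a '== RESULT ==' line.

Traverse from the root:
N0 x:[-1,36] y:[6,17] z:[-3,25/2] -> hit [6,25/2], descend [3, 6]
  N3 x:[18,36] y:[6,17] z:[-2,23/2] -> miss, prune
  N6 x:[-1,14] y:[26/3,47/3] z:[-3,25/2] -> hit [26/3,25/2], descend [4, 5]
    N4 x:[9,14] y:[11,47/3] z:[8,25/2] -> hit [11,25/2] leaf, test {P3(miss), P4@t=12}
    N5 x:[-1,10] y:[26/3,47/3] z:[-3,7] -> miss, prune

Visited [0, 3, 6, 4, 5]. Tests: 5 box, 1 leaf. Nearest: P4.

== RESULT ==
5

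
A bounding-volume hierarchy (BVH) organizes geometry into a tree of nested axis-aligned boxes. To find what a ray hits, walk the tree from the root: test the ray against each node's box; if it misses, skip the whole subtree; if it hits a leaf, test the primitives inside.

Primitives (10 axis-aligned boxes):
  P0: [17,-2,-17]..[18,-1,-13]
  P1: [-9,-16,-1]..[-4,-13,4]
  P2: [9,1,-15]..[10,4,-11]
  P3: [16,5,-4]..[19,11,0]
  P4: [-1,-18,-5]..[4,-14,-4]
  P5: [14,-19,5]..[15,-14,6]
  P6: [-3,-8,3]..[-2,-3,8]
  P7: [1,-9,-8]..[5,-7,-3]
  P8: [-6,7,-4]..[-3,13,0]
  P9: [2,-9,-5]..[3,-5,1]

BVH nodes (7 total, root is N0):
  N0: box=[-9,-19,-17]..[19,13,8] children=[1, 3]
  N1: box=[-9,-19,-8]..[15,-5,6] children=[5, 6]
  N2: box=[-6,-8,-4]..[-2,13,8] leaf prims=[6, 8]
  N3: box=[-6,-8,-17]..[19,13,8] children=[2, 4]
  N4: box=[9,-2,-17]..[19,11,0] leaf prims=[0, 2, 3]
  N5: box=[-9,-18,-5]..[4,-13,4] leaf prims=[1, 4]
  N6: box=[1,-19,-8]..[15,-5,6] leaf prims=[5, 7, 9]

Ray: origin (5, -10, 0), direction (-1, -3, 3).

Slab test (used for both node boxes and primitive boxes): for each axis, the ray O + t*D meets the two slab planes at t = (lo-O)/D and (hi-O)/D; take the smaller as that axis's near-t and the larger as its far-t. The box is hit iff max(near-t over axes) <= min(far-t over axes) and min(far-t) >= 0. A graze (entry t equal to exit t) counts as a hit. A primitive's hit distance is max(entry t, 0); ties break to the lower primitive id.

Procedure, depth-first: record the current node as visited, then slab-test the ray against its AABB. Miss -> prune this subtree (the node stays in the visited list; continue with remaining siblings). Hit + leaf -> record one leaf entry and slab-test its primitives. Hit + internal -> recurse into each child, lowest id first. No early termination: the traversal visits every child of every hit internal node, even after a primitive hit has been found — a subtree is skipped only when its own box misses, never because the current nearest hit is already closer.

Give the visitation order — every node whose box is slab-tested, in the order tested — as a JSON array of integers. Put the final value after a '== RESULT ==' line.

Traverse from the root:
N0 x:[-14,14] y:[-23/3,3] z:[-17/3,8/3] -> hit [-17/3,8/3], descend [1, 3]
  N1 x:[-10,14] y:[-5/3,3] z:[-8/3,2] -> hit [-5/3,2], descend [5, 6]
    N5 x:[1,14] y:[1,8/3] z:[-5/3,4/3] -> hit [1,4/3] leaf, test {P1(miss), P4(miss)}
    N6 x:[-10,4] y:[-5/3,3] z:[-8/3,2] -> hit [-5/3,2] leaf, test {P5(miss), P7(miss), P9(miss)}
  N3 x:[-14,11] y:[-23/3,-2/3] z:[-17/3,8/3] -> miss, prune

Summary -> nodes [0, 1, 5, 6, 3]; box-tests=5; leaf-entries=2; first=miss

== RESULT ==
[0, 1, 5, 6, 3]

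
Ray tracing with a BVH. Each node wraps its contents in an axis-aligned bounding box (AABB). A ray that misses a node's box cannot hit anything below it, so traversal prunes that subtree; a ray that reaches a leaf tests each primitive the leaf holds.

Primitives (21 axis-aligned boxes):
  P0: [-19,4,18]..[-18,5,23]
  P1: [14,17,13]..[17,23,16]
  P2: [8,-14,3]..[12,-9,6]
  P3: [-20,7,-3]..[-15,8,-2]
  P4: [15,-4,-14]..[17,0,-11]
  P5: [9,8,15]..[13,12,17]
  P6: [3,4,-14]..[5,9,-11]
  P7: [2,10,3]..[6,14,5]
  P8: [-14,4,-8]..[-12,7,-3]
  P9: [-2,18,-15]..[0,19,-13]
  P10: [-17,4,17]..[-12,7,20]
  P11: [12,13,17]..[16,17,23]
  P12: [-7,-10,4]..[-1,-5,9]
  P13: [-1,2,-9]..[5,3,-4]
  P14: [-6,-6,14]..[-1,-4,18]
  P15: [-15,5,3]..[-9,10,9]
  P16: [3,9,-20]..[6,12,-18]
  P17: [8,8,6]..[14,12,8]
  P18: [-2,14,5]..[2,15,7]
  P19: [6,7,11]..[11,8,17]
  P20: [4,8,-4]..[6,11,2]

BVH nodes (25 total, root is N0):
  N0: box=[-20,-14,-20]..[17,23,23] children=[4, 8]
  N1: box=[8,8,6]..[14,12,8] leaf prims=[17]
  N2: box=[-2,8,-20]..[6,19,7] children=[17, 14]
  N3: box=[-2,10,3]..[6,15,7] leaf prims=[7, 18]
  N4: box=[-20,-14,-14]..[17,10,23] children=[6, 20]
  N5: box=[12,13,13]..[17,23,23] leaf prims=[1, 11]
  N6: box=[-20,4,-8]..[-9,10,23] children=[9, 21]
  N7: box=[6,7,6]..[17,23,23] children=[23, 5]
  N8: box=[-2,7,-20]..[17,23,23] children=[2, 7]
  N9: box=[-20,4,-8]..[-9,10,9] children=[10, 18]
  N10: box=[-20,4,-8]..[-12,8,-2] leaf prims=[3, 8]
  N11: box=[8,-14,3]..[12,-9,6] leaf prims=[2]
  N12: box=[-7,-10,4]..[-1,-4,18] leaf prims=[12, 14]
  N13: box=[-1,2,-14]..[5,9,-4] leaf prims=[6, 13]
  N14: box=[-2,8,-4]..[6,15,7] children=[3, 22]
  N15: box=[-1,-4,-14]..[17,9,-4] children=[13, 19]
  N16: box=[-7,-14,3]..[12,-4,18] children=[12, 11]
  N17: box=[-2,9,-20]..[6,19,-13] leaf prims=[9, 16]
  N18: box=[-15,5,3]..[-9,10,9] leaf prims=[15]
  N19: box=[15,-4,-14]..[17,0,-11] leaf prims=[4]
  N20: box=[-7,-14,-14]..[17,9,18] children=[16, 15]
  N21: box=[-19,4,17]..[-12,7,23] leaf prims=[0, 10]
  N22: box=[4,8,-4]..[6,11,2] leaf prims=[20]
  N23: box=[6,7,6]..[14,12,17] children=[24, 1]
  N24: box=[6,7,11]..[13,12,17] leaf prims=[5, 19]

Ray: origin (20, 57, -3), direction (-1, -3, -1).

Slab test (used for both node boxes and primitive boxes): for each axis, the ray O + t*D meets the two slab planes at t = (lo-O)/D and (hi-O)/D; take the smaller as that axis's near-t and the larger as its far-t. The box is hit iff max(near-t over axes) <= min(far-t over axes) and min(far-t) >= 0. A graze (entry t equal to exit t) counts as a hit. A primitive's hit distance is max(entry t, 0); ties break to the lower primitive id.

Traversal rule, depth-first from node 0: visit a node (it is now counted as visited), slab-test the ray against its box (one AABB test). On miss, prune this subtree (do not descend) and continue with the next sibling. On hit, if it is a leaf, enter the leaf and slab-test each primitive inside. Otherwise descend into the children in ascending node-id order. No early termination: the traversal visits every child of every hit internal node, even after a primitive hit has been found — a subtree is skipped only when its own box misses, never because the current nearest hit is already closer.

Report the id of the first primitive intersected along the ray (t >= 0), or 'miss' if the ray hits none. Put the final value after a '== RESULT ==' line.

Traverse from the root:
N0 x:[3,40] y:[34/3,71/3] z:[-26,17] -> hit [34/3,17], descend [4, 8]
  N4 x:[3,40] y:[47/3,71/3] z:[-26,11] -> miss, prune
  N8 x:[3,22] y:[34/3,50/3] z:[-26,17] -> hit [34/3,50/3], descend [2, 7]
    N2 x:[14,22] y:[38/3,49/3] z:[-10,17] -> hit [14,49/3], descend [14, 17]
      N14 x:[14,22] y:[14,49/3] z:[-10,1] -> miss, prune
      N17 x:[14,22] y:[38/3,16] z:[10,17] -> hit [14,16] leaf, test {P9(miss), P16@t=15}
    N7 x:[3,14] y:[34/3,50/3] z:[-26,-9] -> miss, prune

order=[0, 4, 8, 2, 14, 17, 7]  |boxes|=7  |leaves|=1  hit=P16

== RESULT ==
16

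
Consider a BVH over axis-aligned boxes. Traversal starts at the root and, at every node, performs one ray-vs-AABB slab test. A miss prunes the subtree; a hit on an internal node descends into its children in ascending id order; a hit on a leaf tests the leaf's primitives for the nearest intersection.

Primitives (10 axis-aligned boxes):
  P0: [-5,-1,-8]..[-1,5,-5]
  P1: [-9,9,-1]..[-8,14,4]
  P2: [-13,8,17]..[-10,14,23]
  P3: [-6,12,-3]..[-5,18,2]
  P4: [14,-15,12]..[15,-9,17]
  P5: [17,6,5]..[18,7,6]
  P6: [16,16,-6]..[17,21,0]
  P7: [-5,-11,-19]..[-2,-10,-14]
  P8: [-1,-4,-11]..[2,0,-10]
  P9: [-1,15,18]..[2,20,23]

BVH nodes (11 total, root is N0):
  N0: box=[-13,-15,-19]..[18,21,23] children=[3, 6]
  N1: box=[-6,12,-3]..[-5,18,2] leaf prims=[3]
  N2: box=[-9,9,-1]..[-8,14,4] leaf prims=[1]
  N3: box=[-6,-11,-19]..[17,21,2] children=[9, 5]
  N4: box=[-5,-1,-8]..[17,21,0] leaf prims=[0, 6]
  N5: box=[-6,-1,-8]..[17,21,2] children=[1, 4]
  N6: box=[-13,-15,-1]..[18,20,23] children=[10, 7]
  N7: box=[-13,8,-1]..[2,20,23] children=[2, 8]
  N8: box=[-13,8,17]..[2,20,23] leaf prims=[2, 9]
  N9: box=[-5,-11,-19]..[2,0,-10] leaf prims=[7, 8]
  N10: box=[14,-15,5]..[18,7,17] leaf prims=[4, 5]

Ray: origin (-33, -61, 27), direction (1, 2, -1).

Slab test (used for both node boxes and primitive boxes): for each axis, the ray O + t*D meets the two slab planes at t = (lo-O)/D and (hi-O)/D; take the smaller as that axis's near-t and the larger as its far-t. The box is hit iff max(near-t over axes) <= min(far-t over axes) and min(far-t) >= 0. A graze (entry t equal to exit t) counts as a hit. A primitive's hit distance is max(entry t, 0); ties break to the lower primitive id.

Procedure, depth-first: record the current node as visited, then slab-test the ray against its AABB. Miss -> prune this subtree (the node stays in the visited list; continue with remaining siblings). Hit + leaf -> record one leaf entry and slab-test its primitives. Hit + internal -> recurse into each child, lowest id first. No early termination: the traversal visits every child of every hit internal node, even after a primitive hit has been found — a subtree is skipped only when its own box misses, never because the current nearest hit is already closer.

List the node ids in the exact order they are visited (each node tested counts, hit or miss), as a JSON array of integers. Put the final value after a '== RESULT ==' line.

Walk:
N0 x:[20,51] y:[23,41] z:[4,46] -> hit [23,41], descend [3, 6]
  N3 x:[27,50] y:[25,41] z:[25,46] -> hit [27,41], descend [5, 9]
    N5 x:[27,50] y:[30,41] z:[25,35] -> hit [30,35], descend [1, 4]
      N1 x:[27,28] y:[73/2,79/2] z:[25,30] -> miss, prune
      N4 x:[28,50] y:[30,41] z:[27,35] -> hit [30,35] leaf, test {P0@t=32, P6(miss)}
    N9 x:[28,35] y:[25,61/2] z:[37,46] -> miss, prune
  N6 x:[20,51] y:[23,81/2] z:[4,28] -> hit [23,28], descend [7, 10]
    N7 x:[20,35] y:[69/2,81/2] z:[4,28] -> miss, prune
    N10 x:[47,51] y:[23,34] z:[10,22] -> miss, prune

Visited [0, 3, 5, 1, 4, 9, 6, 7, 10]. Tests: 9 box, 1 leaf. Nearest: P0.

== RESULT ==
[0, 3, 5, 1, 4, 9, 6, 7, 10]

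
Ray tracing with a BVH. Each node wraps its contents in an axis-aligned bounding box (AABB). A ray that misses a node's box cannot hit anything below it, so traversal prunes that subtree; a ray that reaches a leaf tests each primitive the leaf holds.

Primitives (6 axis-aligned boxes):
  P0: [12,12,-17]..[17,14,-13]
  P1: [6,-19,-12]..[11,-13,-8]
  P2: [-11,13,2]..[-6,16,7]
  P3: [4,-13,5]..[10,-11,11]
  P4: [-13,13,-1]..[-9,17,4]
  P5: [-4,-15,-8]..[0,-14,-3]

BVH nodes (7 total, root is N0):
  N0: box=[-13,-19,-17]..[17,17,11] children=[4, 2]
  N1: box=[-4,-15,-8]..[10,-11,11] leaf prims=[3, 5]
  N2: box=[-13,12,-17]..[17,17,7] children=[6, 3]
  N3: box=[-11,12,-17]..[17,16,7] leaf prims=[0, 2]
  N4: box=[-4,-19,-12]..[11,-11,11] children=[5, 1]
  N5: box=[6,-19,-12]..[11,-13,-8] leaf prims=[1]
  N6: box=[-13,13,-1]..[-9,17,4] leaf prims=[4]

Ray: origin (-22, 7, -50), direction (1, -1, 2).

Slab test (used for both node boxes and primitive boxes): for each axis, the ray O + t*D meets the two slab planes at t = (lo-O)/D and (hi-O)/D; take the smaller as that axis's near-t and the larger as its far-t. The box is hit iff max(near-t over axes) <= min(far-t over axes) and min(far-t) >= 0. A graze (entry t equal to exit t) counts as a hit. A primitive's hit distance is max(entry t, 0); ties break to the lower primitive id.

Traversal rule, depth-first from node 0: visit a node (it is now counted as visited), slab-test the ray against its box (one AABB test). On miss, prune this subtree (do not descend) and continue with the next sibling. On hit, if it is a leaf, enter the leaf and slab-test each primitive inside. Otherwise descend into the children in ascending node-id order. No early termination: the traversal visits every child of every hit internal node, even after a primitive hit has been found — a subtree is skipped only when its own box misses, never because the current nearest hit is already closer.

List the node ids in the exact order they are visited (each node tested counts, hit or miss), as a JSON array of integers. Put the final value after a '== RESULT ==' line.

Trace the traversal:
N0 x:[9,39] y:[-10,26] z:[33/2,61/2] -> hit [33/2,26], descend [2, 4]
  N2 x:[9,39] y:[-10,-5] z:[33/2,57/2] -> miss, prune
  N4 x:[18,33] y:[18,26] z:[19,61/2] -> hit [19,26], descend [1, 5]
    N1 x:[18,32] y:[18,22] z:[21,61/2] -> hit [21,22] leaf, test {P3(miss), P5@t=21}
    N5 x:[28,33] y:[20,26] z:[19,21] -> miss, prune

Visited [0, 2, 4, 1, 5]. Tests: 5 box, 1 leaf. Nearest: P5.

== RESULT ==
[0, 2, 4, 1, 5]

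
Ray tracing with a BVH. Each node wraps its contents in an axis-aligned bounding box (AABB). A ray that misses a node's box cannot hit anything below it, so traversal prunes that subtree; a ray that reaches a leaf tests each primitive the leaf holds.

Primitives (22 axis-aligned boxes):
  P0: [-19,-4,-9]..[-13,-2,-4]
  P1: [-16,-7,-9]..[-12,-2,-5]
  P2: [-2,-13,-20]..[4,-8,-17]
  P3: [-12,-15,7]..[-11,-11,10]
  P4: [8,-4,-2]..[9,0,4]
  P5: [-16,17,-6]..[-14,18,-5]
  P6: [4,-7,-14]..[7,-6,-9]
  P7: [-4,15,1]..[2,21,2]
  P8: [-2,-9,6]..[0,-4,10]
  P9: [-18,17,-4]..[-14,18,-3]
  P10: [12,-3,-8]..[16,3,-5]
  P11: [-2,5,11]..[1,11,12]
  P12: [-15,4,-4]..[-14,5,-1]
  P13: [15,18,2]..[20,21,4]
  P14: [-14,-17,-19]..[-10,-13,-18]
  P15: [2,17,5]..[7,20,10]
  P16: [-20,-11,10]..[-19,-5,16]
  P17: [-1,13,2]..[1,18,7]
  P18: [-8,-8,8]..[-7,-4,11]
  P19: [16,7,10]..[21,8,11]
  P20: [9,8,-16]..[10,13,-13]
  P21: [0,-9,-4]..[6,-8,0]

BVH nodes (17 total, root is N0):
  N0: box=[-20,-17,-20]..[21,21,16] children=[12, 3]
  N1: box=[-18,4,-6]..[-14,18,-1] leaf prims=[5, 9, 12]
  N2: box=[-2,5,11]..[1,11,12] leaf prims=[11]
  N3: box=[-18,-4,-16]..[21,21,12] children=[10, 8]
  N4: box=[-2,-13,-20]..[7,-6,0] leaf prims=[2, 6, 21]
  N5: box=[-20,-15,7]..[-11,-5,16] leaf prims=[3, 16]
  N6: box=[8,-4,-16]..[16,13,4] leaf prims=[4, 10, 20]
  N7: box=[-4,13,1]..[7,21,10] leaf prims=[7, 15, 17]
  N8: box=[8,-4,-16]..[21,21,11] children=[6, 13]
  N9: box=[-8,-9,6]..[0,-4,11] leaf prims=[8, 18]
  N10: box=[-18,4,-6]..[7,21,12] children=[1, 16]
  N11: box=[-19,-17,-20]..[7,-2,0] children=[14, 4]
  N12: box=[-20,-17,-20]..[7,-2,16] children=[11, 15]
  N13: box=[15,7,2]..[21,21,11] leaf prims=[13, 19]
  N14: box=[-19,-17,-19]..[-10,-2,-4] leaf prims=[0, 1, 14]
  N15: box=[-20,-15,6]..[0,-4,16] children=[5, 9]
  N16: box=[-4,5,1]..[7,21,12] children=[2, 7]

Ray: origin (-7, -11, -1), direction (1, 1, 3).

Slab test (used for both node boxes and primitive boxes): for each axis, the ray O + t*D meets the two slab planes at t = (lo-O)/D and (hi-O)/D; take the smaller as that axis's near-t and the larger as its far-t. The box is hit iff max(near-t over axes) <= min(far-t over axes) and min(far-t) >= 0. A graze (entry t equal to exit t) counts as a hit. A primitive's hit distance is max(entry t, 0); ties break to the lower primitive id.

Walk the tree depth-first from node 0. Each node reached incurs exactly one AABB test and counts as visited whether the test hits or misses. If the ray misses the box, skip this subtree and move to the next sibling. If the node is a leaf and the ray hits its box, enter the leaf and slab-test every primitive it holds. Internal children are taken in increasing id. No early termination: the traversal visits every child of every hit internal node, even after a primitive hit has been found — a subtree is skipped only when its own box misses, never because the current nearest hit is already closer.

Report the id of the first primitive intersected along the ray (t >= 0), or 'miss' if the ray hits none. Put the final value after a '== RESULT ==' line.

Walk:
N0 x:[-13,28] y:[-6,32] z:[-19/3,17/3] -> hit [-6,17/3], descend [3, 12]
  N3 x:[-11,28] y:[7,32] z:[-5,13/3] -> miss, prune
  N12 x:[-13,14] y:[-6,9] z:[-19/3,17/3] -> hit [-6,17/3], descend [11, 15]
    N11 x:[-12,14] y:[-6,9] z:[-19/3,1/3] -> hit [-6,1/3], descend [4, 14]
      N4 x:[5,14] y:[-2,5] z:[-19/3,1/3] -> miss, prune
      N14 x:[-12,-3] y:[-6,9] z:[-6,-1] -> miss, prune
    N15 x:[-13,7] y:[-4,7] z:[7/3,17/3] -> hit [7/3,17/3], descend [5, 9]
      N5 x:[-13,-4] y:[-4,6] z:[8/3,17/3] -> miss, prune
      N9 x:[-1,7] y:[2,7] z:[7/3,4] -> hit [7/3,4] leaf, test {P8(miss), P18(miss)}

Summary -> nodes [0, 3, 12, 11, 4, 14, 15, 5, 9]; box-tests=9; leaf-entries=1; first=miss

== RESULT ==
miss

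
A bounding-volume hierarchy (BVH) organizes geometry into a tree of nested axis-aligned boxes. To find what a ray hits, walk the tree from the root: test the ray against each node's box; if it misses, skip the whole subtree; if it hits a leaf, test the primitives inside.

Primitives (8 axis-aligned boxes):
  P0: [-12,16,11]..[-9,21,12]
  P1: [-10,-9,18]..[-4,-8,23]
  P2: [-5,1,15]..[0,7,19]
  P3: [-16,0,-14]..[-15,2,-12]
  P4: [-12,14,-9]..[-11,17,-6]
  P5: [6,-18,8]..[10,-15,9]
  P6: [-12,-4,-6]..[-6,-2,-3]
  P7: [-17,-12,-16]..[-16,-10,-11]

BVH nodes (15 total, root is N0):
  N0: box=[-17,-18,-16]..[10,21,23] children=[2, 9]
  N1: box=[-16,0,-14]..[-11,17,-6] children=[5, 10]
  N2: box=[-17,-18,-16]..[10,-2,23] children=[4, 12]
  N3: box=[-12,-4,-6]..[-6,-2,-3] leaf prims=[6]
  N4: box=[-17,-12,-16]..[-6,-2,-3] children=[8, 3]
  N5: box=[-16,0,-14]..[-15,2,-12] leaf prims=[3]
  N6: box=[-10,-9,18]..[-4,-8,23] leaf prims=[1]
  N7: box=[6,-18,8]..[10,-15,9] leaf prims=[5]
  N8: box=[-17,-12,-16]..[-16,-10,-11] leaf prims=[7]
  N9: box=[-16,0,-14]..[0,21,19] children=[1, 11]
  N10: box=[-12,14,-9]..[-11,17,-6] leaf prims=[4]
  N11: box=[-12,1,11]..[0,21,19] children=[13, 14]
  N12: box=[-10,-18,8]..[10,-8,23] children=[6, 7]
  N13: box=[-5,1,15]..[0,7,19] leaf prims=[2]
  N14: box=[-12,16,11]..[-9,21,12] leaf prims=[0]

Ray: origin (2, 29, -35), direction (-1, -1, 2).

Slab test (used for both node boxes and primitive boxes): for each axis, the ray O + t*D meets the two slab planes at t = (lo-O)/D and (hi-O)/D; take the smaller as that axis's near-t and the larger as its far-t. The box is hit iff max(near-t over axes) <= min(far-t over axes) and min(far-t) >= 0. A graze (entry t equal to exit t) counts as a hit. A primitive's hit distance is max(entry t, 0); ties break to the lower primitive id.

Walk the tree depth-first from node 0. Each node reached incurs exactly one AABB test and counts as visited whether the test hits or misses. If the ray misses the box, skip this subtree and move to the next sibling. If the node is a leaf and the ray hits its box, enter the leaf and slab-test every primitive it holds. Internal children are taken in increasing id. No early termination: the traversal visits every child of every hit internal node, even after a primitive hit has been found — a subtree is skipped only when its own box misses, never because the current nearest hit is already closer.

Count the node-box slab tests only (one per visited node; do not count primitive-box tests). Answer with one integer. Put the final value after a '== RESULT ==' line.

Trace the traversal:
N0 x:[-8,19] y:[8,47] z:[19/2,29] -> hit [19/2,19], descend [2, 9]
  N2 x:[-8,19] y:[31,47] z:[19/2,29] -> miss, prune
  N9 x:[2,18] y:[8,29] z:[21/2,27] -> hit [21/2,18], descend [1, 11]
    N1 x:[13,18] y:[12,29] z:[21/2,29/2] -> hit [13,29/2], descend [5, 10]
      N5 x:[17,18] y:[27,29] z:[21/2,23/2] -> miss, prune
      N10 x:[13,14] y:[12,15] z:[13,29/2] -> hit [13,14] leaf, test {P4@t=13}
    N11 x:[2,14] y:[8,28] z:[23,27] -> miss, prune

Summary -> nodes [0, 2, 9, 1, 5, 10, 11]; box-tests=7; leaf-entries=1; first=P4

== RESULT ==
7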